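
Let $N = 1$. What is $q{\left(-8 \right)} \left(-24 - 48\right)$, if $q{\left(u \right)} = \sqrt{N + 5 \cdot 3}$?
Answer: $-288$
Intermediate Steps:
$q{\left(u \right)} = 4$ ($q{\left(u \right)} = \sqrt{1 + 5 \cdot 3} = \sqrt{1 + 15} = \sqrt{16} = 4$)
$q{\left(-8 \right)} \left(-24 - 48\right) = 4 \left(-24 - 48\right) = 4 \left(-72\right) = -288$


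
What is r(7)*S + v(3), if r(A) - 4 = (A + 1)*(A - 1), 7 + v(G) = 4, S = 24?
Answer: 1245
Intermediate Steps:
v(G) = -3 (v(G) = -7 + 4 = -3)
r(A) = 4 + (1 + A)*(-1 + A) (r(A) = 4 + (A + 1)*(A - 1) = 4 + (1 + A)*(-1 + A))
r(7)*S + v(3) = (3 + 7**2)*24 - 3 = (3 + 49)*24 - 3 = 52*24 - 3 = 1248 - 3 = 1245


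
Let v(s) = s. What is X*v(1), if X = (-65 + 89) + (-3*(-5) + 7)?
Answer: 46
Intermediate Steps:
X = 46 (X = 24 + (15 + 7) = 24 + 22 = 46)
X*v(1) = 46*1 = 46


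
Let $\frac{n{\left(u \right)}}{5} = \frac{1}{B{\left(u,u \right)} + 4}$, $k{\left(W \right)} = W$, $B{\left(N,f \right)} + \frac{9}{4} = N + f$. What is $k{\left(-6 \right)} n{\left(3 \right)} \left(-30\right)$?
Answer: $\frac{3600}{31} \approx 116.13$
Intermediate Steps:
$B{\left(N,f \right)} = - \frac{9}{4} + N + f$ ($B{\left(N,f \right)} = - \frac{9}{4} + \left(N + f\right) = - \frac{9}{4} + N + f$)
$n{\left(u \right)} = \frac{5}{\frac{7}{4} + 2 u}$ ($n{\left(u \right)} = \frac{5}{\left(- \frac{9}{4} + u + u\right) + 4} = \frac{5}{\left(- \frac{9}{4} + 2 u\right) + 4} = \frac{5}{\frac{7}{4} + 2 u}$)
$k{\left(-6 \right)} n{\left(3 \right)} \left(-30\right) = - 6 \frac{20}{7 + 8 \cdot 3} \left(-30\right) = - 6 \frac{20}{7 + 24} \left(-30\right) = - 6 \cdot \frac{20}{31} \left(-30\right) = - 6 \cdot 20 \cdot \frac{1}{31} \left(-30\right) = \left(-6\right) \frac{20}{31} \left(-30\right) = \left(- \frac{120}{31}\right) \left(-30\right) = \frac{3600}{31}$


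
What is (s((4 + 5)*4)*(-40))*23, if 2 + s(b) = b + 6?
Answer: -36800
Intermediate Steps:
s(b) = 4 + b (s(b) = -2 + (b + 6) = -2 + (6 + b) = 4 + b)
(s((4 + 5)*4)*(-40))*23 = ((4 + (4 + 5)*4)*(-40))*23 = ((4 + 9*4)*(-40))*23 = ((4 + 36)*(-40))*23 = (40*(-40))*23 = -1600*23 = -36800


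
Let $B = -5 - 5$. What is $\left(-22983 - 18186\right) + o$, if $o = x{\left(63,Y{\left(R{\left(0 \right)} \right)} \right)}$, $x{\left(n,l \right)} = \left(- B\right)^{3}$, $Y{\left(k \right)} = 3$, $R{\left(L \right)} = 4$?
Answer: $-40169$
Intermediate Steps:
$B = -10$ ($B = -5 - 5 = -10$)
$x{\left(n,l \right)} = 1000$ ($x{\left(n,l \right)} = \left(\left(-1\right) \left(-10\right)\right)^{3} = 10^{3} = 1000$)
$o = 1000$
$\left(-22983 - 18186\right) + o = \left(-22983 - 18186\right) + 1000 = -41169 + 1000 = -40169$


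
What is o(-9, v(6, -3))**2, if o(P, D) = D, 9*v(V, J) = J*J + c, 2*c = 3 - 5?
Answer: 64/81 ≈ 0.79012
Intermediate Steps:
c = -1 (c = (3 - 5)/2 = (1/2)*(-2) = -1)
v(V, J) = -1/9 + J**2/9 (v(V, J) = (J*J - 1)/9 = (J**2 - 1)/9 = (-1 + J**2)/9 = -1/9 + J**2/9)
o(-9, v(6, -3))**2 = (-1/9 + (1/9)*(-3)**2)**2 = (-1/9 + (1/9)*9)**2 = (-1/9 + 1)**2 = (8/9)**2 = 64/81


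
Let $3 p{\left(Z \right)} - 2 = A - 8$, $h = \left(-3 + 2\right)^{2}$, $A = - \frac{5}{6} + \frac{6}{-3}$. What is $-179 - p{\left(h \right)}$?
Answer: $- \frac{3169}{18} \approx -176.06$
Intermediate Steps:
$A = - \frac{17}{6}$ ($A = \left(-5\right) \frac{1}{6} + 6 \left(- \frac{1}{3}\right) = - \frac{5}{6} - 2 = - \frac{17}{6} \approx -2.8333$)
$h = 1$ ($h = \left(-1\right)^{2} = 1$)
$p{\left(Z \right)} = - \frac{53}{18}$ ($p{\left(Z \right)} = \frac{2}{3} + \frac{- \frac{17}{6} - 8}{3} = \frac{2}{3} + \frac{1}{3} \left(- \frac{65}{6}\right) = \frac{2}{3} - \frac{65}{18} = - \frac{53}{18}$)
$-179 - p{\left(h \right)} = -179 - - \frac{53}{18} = -179 + \frac{53}{18} = - \frac{3169}{18}$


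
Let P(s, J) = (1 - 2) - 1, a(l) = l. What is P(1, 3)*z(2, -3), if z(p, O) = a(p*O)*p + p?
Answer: 20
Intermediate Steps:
z(p, O) = p + O*p**2 (z(p, O) = (p*O)*p + p = (O*p)*p + p = O*p**2 + p = p + O*p**2)
P(s, J) = -2 (P(s, J) = -1 - 1 = -2)
P(1, 3)*z(2, -3) = -4*(1 - 3*2) = -4*(1 - 6) = -4*(-5) = -2*(-10) = 20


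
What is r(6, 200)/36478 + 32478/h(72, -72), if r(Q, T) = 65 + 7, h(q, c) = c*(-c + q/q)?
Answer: -98696171/15977364 ≈ -6.1772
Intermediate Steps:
h(q, c) = c*(1 - c) (h(q, c) = c*(-c + 1) = c*(1 - c))
r(Q, T) = 72
r(6, 200)/36478 + 32478/h(72, -72) = 72/36478 + 32478/((-72*(1 - 1*(-72)))) = 72*(1/36478) + 32478/((-72*(1 + 72))) = 36/18239 + 32478/((-72*73)) = 36/18239 + 32478/(-5256) = 36/18239 + 32478*(-1/5256) = 36/18239 - 5413/876 = -98696171/15977364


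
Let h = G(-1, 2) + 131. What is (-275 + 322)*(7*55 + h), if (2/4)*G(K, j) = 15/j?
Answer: 24957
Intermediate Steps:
G(K, j) = 30/j (G(K, j) = 2*(15/j) = 30/j)
h = 146 (h = 30/2 + 131 = 30*(½) + 131 = 15 + 131 = 146)
(-275 + 322)*(7*55 + h) = (-275 + 322)*(7*55 + 146) = 47*(385 + 146) = 47*531 = 24957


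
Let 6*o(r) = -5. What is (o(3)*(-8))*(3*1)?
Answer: 20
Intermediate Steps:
o(r) = -⅚ (o(r) = (⅙)*(-5) = -⅚)
(o(3)*(-8))*(3*1) = (-⅚*(-8))*(3*1) = (20/3)*3 = 20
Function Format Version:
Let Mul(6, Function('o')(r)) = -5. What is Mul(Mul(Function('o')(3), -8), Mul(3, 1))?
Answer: 20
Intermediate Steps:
Function('o')(r) = Rational(-5, 6) (Function('o')(r) = Mul(Rational(1, 6), -5) = Rational(-5, 6))
Mul(Mul(Function('o')(3), -8), Mul(3, 1)) = Mul(Mul(Rational(-5, 6), -8), Mul(3, 1)) = Mul(Rational(20, 3), 3) = 20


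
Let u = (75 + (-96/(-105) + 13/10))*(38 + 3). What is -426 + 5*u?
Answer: 215641/14 ≈ 15403.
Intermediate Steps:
u = 44321/14 (u = (75 + (-96*(-1/105) + 13*(⅒)))*41 = (75 + (32/35 + 13/10))*41 = (75 + 31/14)*41 = (1081/14)*41 = 44321/14 ≈ 3165.8)
-426 + 5*u = -426 + 5*(44321/14) = -426 + 221605/14 = 215641/14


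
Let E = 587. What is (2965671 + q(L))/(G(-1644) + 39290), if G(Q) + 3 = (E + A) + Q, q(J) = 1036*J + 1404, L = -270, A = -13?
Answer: 895785/12739 ≈ 70.318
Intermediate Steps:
q(J) = 1404 + 1036*J
G(Q) = 571 + Q (G(Q) = -3 + ((587 - 13) + Q) = -3 + (574 + Q) = 571 + Q)
(2965671 + q(L))/(G(-1644) + 39290) = (2965671 + (1404 + 1036*(-270)))/((571 - 1644) + 39290) = (2965671 + (1404 - 279720))/(-1073 + 39290) = (2965671 - 278316)/38217 = 2687355*(1/38217) = 895785/12739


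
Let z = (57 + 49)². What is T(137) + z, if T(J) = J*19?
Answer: 13839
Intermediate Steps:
T(J) = 19*J
z = 11236 (z = 106² = 11236)
T(137) + z = 19*137 + 11236 = 2603 + 11236 = 13839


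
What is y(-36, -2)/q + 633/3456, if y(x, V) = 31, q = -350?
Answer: 19069/201600 ≈ 0.094588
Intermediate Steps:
y(-36, -2)/q + 633/3456 = 31/(-350) + 633/3456 = 31*(-1/350) + 633*(1/3456) = -31/350 + 211/1152 = 19069/201600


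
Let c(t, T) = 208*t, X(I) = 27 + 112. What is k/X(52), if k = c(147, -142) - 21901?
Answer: 8675/139 ≈ 62.410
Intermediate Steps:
X(I) = 139
k = 8675 (k = 208*147 - 21901 = 30576 - 21901 = 8675)
k/X(52) = 8675/139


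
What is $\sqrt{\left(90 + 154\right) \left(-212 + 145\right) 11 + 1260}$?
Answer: $2 i \sqrt{44642} \approx 422.57 i$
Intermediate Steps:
$\sqrt{\left(90 + 154\right) \left(-212 + 145\right) 11 + 1260} = \sqrt{244 \left(-67\right) 11 + 1260} = \sqrt{\left(-16348\right) 11 + 1260} = \sqrt{-179828 + 1260} = \sqrt{-178568} = 2 i \sqrt{44642}$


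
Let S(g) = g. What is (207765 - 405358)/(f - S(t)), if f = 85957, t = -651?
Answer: -197593/86608 ≈ -2.2815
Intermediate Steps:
(207765 - 405358)/(f - S(t)) = (207765 - 405358)/(85957 - 1*(-651)) = -197593/(85957 + 651) = -197593/86608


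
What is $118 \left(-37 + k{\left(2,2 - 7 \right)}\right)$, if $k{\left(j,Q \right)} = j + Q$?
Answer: $-4720$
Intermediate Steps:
$k{\left(j,Q \right)} = Q + j$
$118 \left(-37 + k{\left(2,2 - 7 \right)}\right) = 118 \left(-37 + \left(\left(2 - 7\right) + 2\right)\right) = 118 \left(-37 + \left(-5 + 2\right)\right) = 118 \left(-37 - 3\right) = 118 \left(-40\right) = -4720$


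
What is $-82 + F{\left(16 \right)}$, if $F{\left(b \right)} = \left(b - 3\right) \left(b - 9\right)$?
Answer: $9$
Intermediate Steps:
$F{\left(b \right)} = \left(-9 + b\right) \left(-3 + b\right)$ ($F{\left(b \right)} = \left(-3 + b\right) \left(-9 + b\right) = \left(-9 + b\right) \left(-3 + b\right)$)
$-82 + F{\left(16 \right)} = -82 + \left(27 + 16^{2} - 192\right) = -82 + \left(27 + 256 - 192\right) = -82 + 91 = 9$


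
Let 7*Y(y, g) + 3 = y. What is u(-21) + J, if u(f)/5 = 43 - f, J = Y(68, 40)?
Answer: 2305/7 ≈ 329.29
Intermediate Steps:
Y(y, g) = -3/7 + y/7
J = 65/7 (J = -3/7 + (⅐)*68 = -3/7 + 68/7 = 65/7 ≈ 9.2857)
u(f) = 215 - 5*f (u(f) = 5*(43 - f) = 215 - 5*f)
u(-21) + J = (215 - 5*(-21)) + 65/7 = (215 + 105) + 65/7 = 320 + 65/7 = 2305/7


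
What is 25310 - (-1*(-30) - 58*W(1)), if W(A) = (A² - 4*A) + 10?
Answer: 25686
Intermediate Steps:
W(A) = 10 + A² - 4*A
25310 - (-1*(-30) - 58*W(1)) = 25310 - (-1*(-30) - 58*(10 + 1² - 4*1)) = 25310 - (30 - 58*(10 + 1 - 4)) = 25310 - (30 - 58*7) = 25310 - (30 - 406) = 25310 - 1*(-376) = 25310 + 376 = 25686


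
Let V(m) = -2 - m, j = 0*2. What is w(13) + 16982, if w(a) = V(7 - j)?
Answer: 16973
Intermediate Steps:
j = 0
w(a) = -9 (w(a) = -2 - (7 - 1*0) = -2 - (7 + 0) = -2 - 1*7 = -2 - 7 = -9)
w(13) + 16982 = -9 + 16982 = 16973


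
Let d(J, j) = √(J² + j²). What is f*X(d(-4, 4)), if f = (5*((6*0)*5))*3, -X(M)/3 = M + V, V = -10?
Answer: 0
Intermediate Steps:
X(M) = 30 - 3*M (X(M) = -3*(M - 10) = -3*(-10 + M) = 30 - 3*M)
f = 0 (f = (5*(0*5))*3 = (5*0)*3 = 0*3 = 0)
f*X(d(-4, 4)) = 0*(30 - 3*√((-4)² + 4²)) = 0*(30 - 3*√(16 + 16)) = 0*(30 - 12*√2) = 0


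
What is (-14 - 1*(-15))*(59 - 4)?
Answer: 55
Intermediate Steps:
(-14 - 1*(-15))*(59 - 4) = (-14 + 15)*55 = 1*55 = 55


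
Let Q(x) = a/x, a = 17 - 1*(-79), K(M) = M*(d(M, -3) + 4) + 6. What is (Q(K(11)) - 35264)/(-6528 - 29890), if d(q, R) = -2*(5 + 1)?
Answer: 722936/746569 ≈ 0.96834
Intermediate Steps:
d(q, R) = -12 (d(q, R) = -2*6 = -12)
K(M) = 6 - 8*M (K(M) = M*(-12 + 4) + 6 = M*(-8) + 6 = -8*M + 6 = 6 - 8*M)
a = 96 (a = 17 + 79 = 96)
Q(x) = 96/x
(Q(K(11)) - 35264)/(-6528 - 29890) = (96/(6 - 8*11) - 35264)/(-6528 - 29890) = (96/(6 - 88) - 35264)/(-36418) = (96/(-82) - 35264)*(-1/36418) = (96*(-1/82) - 35264)*(-1/36418) = (-48/41 - 35264)*(-1/36418) = -1445872/41*(-1/36418) = 722936/746569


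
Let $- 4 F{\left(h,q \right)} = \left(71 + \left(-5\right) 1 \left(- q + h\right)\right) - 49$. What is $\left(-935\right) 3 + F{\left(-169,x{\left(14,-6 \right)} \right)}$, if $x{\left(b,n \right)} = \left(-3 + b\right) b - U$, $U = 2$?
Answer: $- \frac{12847}{4} \approx -3211.8$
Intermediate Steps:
$x{\left(b,n \right)} = -2 + b \left(-3 + b\right)$ ($x{\left(b,n \right)} = \left(-3 + b\right) b - 2 = b \left(-3 + b\right) - 2 = -2 + b \left(-3 + b\right)$)
$F{\left(h,q \right)} = - \frac{11}{2} - \frac{5 q}{4} + \frac{5 h}{4}$ ($F{\left(h,q \right)} = - \frac{\left(71 + \left(-5\right) 1 \left(- q + h\right)\right) - 49}{4} = - \frac{\left(71 - 5 \left(h - q\right)\right) - 49}{4} = - \frac{\left(71 - \left(- 5 q + 5 h\right)\right) - 49}{4} = - \frac{\left(71 - 5 h + 5 q\right) - 49}{4} = - \frac{22 - 5 h + 5 q}{4} = - \frac{11}{2} - \frac{5 q}{4} + \frac{5 h}{4}$)
$\left(-935\right) 3 + F{\left(-169,x{\left(14,-6 \right)} \right)} = \left(-935\right) 3 - \left(\frac{867}{4} + \frac{5 \left(-2 + 14^{2} - 42\right)}{4}\right) = -2805 - \left(\frac{867}{4} + \frac{5 \left(-2 + 196 - 42\right)}{4}\right) = -2805 - \frac{1627}{4} = - \frac{12847}{4}$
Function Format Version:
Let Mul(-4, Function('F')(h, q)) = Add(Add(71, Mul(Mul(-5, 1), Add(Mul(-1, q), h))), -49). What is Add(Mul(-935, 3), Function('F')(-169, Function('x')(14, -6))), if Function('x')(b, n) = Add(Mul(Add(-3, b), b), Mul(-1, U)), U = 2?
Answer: Rational(-12847, 4) ≈ -3211.8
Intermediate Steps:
Function('x')(b, n) = Add(-2, Mul(b, Add(-3, b))) (Function('x')(b, n) = Add(Mul(Add(-3, b), b), Mul(-1, 2)) = Add(Mul(b, Add(-3, b)), -2) = Add(-2, Mul(b, Add(-3, b))))
Function('F')(h, q) = Add(Rational(-11, 2), Mul(Rational(-5, 4), q), Mul(Rational(5, 4), h)) (Function('F')(h, q) = Mul(Rational(-1, 4), Add(Add(71, Mul(Mul(-5, 1), Add(Mul(-1, q), h))), -49)) = Mul(Rational(-1, 4), Add(Add(71, Mul(-5, Add(h, Mul(-1, q)))), -49)) = Mul(Rational(-1, 4), Add(Add(71, Add(Mul(-5, h), Mul(5, q))), -49)) = Mul(Rational(-1, 4), Add(Add(71, Mul(-5, h), Mul(5, q)), -49)) = Mul(Rational(-1, 4), Add(22, Mul(-5, h), Mul(5, q))) = Add(Rational(-11, 2), Mul(Rational(-5, 4), q), Mul(Rational(5, 4), h)))
Add(Mul(-935, 3), Function('F')(-169, Function('x')(14, -6))) = Add(Mul(-935, 3), Add(Rational(-11, 2), Mul(Rational(-5, 4), Add(-2, Pow(14, 2), Mul(-3, 14))), Mul(Rational(5, 4), -169))) = Add(-2805, Add(Rational(-11, 2), Mul(Rational(-5, 4), Add(-2, 196, -42)), Rational(-845, 4))) = Add(-2805, Add(Rational(-11, 2), Mul(Rational(-5, 4), 152), Rational(-845, 4))) = Add(-2805, Add(Rational(-11, 2), -190, Rational(-845, 4))) = Add(-2805, Rational(-1627, 4)) = Rational(-12847, 4)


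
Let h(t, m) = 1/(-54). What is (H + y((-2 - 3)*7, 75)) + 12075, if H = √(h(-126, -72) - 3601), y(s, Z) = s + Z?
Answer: 12115 + I*√1166730/18 ≈ 12115.0 + 60.008*I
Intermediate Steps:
h(t, m) = -1/54
y(s, Z) = Z + s
H = I*√1166730/18 (H = √(-1/54 - 3601) = √(-194455/54) = I*√1166730/18 ≈ 60.008*I)
(H + y((-2 - 3)*7, 75)) + 12075 = (I*√1166730/18 + (75 + (-2 - 3)*7)) + 12075 = (I*√1166730/18 + (75 - 5*7)) + 12075 = (I*√1166730/18 + (75 - 35)) + 12075 = (I*√1166730/18 + 40) + 12075 = (40 + I*√1166730/18) + 12075 = 12115 + I*√1166730/18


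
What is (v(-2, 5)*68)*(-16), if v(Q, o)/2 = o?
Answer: -10880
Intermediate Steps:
v(Q, o) = 2*o
(v(-2, 5)*68)*(-16) = ((2*5)*68)*(-16) = (10*68)*(-16) = 680*(-16) = -10880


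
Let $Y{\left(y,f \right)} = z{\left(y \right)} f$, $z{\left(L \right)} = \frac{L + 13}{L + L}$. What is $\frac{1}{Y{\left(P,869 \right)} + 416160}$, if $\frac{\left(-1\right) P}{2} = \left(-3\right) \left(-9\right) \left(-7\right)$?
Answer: $\frac{756}{314956739} \approx 2.4003 \cdot 10^{-6}$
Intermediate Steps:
$z{\left(L \right)} = \frac{13 + L}{2 L}$
$P = 378$ ($P = - 2 \left(-3\right) \left(-9\right) \left(-7\right) = - 2 \cdot 27 \left(-7\right) = \left(-2\right) \left(-189\right) = 378$)
$Y{\left(y,f \right)} = \frac{f \left(13 + y\right)}{2 y}$ ($Y{\left(y,f \right)} = \frac{13 + y}{2 y} f = \frac{f \left(13 + y\right)}{2 y}$)
$\frac{1}{Y{\left(P,869 \right)} + 416160} = \frac{1}{\frac{1}{2} \cdot 869 \cdot \frac{1}{378} \left(13 + 378\right) + 416160} = \frac{1}{\frac{1}{2} \cdot 869 \cdot \frac{1}{378} \cdot 391 + 416160} = \frac{1}{\frac{339779}{756} + 416160} = \frac{1}{\frac{314956739}{756}} = \frac{756}{314956739}$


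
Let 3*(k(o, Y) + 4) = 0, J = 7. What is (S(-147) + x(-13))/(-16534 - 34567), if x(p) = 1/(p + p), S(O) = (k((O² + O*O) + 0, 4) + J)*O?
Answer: 11467/1328626 ≈ 0.0086307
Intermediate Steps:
k(o, Y) = -4 (k(o, Y) = -4 + (⅓)*0 = -4 + 0 = -4)
S(O) = 3*O (S(O) = (-4 + 7)*O = 3*O)
x(p) = 1/(2*p)
(S(-147) + x(-13))/(-16534 - 34567) = (3*(-147) + (½)/(-13))/(-16534 - 34567) = (-441 + (½)*(-1/13))/(-51101) = (-441 - 1/26)*(-1/51101) = -11467/26*(-1/51101) = 11467/1328626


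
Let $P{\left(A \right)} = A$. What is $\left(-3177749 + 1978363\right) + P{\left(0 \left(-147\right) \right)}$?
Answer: $-1199386$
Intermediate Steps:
$\left(-3177749 + 1978363\right) + P{\left(0 \left(-147\right) \right)} = \left(-3177749 + 1978363\right) + 0 \left(-147\right) = -1199386 + 0 = -1199386$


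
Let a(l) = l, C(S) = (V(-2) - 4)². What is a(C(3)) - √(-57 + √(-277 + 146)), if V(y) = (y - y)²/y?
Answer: 16 - √(-57 + I*√131) ≈ 15.246 - 7.5874*I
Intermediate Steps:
V(y) = 0 (V(y) = 0²/y = 0/y = 0)
C(S) = 16 (C(S) = (0 - 4)² = (-4)² = 16)
a(C(3)) - √(-57 + √(-277 + 146)) = 16 - √(-57 + √(-277 + 146)) = 16 - √(-57 + √(-131)) = 16 - √(-57 + I*√131)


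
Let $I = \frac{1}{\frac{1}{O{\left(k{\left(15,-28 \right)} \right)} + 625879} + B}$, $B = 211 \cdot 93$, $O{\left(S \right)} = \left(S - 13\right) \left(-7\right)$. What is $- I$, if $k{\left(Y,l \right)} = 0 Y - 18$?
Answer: $- \frac{626096}{12285881809} \approx -5.0961 \cdot 10^{-5}$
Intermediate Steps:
$k{\left(Y,l \right)} = -18$ ($k{\left(Y,l \right)} = 0 - 18 = -18$)
$O{\left(S \right)} = 91 - 7 S$ ($O{\left(S \right)} = \left(-13 + S\right) \left(-7\right) = 91 - 7 S$)
$B = 19623$
$I = \frac{626096}{12285881809}$ ($I = \frac{1}{\frac{1}{\left(91 - -126\right) + 625879} + 19623} = \frac{1}{\frac{1}{\left(91 + 126\right) + 625879} + 19623} = \frac{1}{\frac{1}{217 + 625879} + 19623} = \frac{1}{\frac{1}{626096} + 19623} = \frac{1}{\frac{12285881809}{626096}} = \frac{626096}{12285881809} \approx 5.0961 \cdot 10^{-5}$)
$- I = \left(-1\right) \frac{626096}{12285881809} = - \frac{626096}{12285881809}$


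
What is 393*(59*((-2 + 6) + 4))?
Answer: 185496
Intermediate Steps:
393*(59*((-2 + 6) + 4)) = 393*(59*(4 + 4)) = 393*(59*8) = 393*472 = 185496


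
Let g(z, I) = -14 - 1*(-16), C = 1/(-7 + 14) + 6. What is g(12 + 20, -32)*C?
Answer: 86/7 ≈ 12.286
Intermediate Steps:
C = 43/7 (C = 1/7 + 6 = 43/7 ≈ 6.1429)
g(z, I) = 2 (g(z, I) = -14 + 16 = 2)
g(12 + 20, -32)*C = 2*(43/7) = 86/7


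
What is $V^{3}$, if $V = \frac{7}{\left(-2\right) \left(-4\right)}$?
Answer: $\frac{343}{512} \approx 0.66992$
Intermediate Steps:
$V = \frac{7}{8} \approx 0.875$
$V^{3} = \left(\frac{7}{8}\right)^{3} = \frac{343}{512}$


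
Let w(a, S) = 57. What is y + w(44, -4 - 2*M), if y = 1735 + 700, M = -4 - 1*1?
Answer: 2492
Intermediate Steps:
M = -5 (M = -4 - 1 = -5)
y = 2435
y + w(44, -4 - 2*M) = 2435 + 57 = 2492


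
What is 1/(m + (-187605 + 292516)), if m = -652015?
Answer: -1/547104 ≈ -1.8278e-6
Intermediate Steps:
1/(m + (-187605 + 292516)) = 1/(-652015 + (-187605 + 292516)) = 1/(-652015 + 104911) = 1/(-547104) = -1/547104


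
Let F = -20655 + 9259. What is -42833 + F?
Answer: -54229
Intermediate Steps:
F = -11396
-42833 + F = -42833 - 11396 = -54229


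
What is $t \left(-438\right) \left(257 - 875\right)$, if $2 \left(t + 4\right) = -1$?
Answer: $-1218078$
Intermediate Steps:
$t = - \frac{9}{2}$ ($t = -4 + \frac{1}{2} \left(-1\right) = -4 - \frac{1}{2} = - \frac{9}{2} \approx -4.5$)
$t \left(-438\right) \left(257 - 875\right) = \left(- \frac{9}{2}\right) \left(-438\right) \left(257 - 875\right) = 1971 \left(-618\right) = -1218078$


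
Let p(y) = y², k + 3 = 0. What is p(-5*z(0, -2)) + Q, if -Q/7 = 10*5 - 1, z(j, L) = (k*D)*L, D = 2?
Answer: 3257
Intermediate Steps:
k = -3 (k = -3 + 0 = -3)
z(j, L) = -6*L (z(j, L) = (-3*2)*L = -6*L)
Q = -343 (Q = -7*(10*5 - 1) = -7*(50 - 1) = -7*49 = -343)
p(-5*z(0, -2)) + Q = (-(-30)*(-2))² - 343 = (-5*12)² - 343 = (-60)² - 343 = 3600 - 343 = 3257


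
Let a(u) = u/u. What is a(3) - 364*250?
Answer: -90999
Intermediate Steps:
a(u) = 1
a(3) - 364*250 = 1 - 364*250 = 1 - 91000 = -90999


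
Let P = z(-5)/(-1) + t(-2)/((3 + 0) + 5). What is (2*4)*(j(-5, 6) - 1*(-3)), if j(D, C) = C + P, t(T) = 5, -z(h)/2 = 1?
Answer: 93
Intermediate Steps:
z(h) = -2 (z(h) = -2*1 = -2)
P = 21/8 (P = -2/(-1) + 5/((3 + 0) + 5) = -2*(-1) + 5/(3 + 5) = 2 + 5/8 = 21/8 ≈ 2.6250)
j(D, C) = 21/8 + C (j(D, C) = C + 21/8 = 21/8 + C)
(2*4)*(j(-5, 6) - 1*(-3)) = (2*4)*((21/8 + 6) - 1*(-3)) = 8*(69/8 + 3) = 8*(93/8) = 93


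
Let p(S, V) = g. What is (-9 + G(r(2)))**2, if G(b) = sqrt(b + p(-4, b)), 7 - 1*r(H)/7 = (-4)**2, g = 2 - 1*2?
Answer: 18 - 54*I*sqrt(7) ≈ 18.0 - 142.87*I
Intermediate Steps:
g = 0 (g = 2 - 2 = 0)
p(S, V) = 0
r(H) = -63 (r(H) = 49 - 7*(-4)**2 = 49 - 7*16 = 49 - 112 = -63)
G(b) = sqrt(b) (G(b) = sqrt(b + 0) = sqrt(b))
(-9 + G(r(2)))**2 = (-9 + sqrt(-63))**2 = (-9 + 3*I*sqrt(7))**2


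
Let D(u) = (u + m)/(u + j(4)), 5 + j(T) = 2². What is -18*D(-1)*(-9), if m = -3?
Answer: 324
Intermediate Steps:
j(T) = -1 (j(T) = -5 + 2² = -5 + 4 = -1)
D(u) = (-3 + u)/(-1 + u) (D(u) = (u - 3)/(u - 1) = (-3 + u)/(-1 + u))
-18*D(-1)*(-9) = -18*(-3 - 1)/(-1 - 1)*(-9) = -18*(-4)/(-2)*(-9) = -(-9)*(-4)*(-9) = -18*2*(-9) = -36*(-9) = 324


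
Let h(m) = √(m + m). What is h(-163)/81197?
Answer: I*√326/81197 ≈ 0.00022237*I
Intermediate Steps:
h(m) = √2*√m (h(m) = √(2*m) = √2*√m)
h(-163)/81197 = (√2*√(-163))/81197 = (√2*(I*√163))*(1/81197) = (I*√326)*(1/81197) = I*√326/81197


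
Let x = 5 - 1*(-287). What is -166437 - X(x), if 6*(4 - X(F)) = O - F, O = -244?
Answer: -499591/3 ≈ -1.6653e+5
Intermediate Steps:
x = 292 (x = 5 + 287 = 292)
X(F) = 134/3 + F/6 (X(F) = 4 - (-244 - F)/6 = 4 + (122/3 + F/6) = 134/3 + F/6)
-166437 - X(x) = -166437 - (134/3 + (⅙)*292) = -166437 - (134/3 + 146/3) = -166437 - 1*280/3 = -166437 - 280/3 = -499591/3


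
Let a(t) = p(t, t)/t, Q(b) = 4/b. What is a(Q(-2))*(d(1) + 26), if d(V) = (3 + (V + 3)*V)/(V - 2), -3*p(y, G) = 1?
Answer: 19/6 ≈ 3.1667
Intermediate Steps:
p(y, G) = -1/3 (p(y, G) = -1/3*1 = -1/3)
d(V) = (3 + V*(3 + V))/(-2 + V) (d(V) = (3 + (3 + V)*V)/(-2 + V) = (3 + V*(3 + V))/(-2 + V))
a(t) = -1/(3*t)
a(Q(-2))*(d(1) + 26) = (-1/(3*(4/(-2))))*((3 + 1**2 + 3*1)/(-2 + 1) + 26) = (-1/(3*(4*(-1/2))))*((3 + 1 + 3)/(-1) + 26) = (-1/3/(-2))*(-1*7 + 26) = (-1/3*(-1/2))*(-7 + 26) = (1/6)*19 = 19/6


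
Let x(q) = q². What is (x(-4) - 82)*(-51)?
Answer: 3366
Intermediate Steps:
(x(-4) - 82)*(-51) = ((-4)² - 82)*(-51) = (16 - 82)*(-51) = -66*(-51) = 3366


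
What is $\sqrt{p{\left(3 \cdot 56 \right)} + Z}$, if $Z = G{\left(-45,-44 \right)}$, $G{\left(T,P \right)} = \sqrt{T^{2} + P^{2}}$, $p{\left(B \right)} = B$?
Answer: $\sqrt{168 + \sqrt{3961}} \approx 15.197$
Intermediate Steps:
$G{\left(T,P \right)} = \sqrt{P^{2} + T^{2}}$
$Z = \sqrt{3961}$ ($Z = \sqrt{\left(-44\right)^{2} + \left(-45\right)^{2}} = \sqrt{1936 + 2025} = \sqrt{3961} \approx 62.936$)
$\sqrt{p{\left(3 \cdot 56 \right)} + Z} = \sqrt{3 \cdot 56 + \sqrt{3961}} = \sqrt{168 + \sqrt{3961}}$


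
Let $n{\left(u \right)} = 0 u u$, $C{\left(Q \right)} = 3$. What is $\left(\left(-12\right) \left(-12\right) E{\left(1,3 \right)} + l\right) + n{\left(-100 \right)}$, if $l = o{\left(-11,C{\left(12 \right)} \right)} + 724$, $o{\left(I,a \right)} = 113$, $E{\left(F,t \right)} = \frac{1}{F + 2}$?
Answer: $885$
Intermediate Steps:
$E{\left(F,t \right)} = \frac{1}{2 + F}$
$l = 837$ ($l = 113 + 724 = 837$)
$n{\left(u \right)} = 0$ ($n{\left(u \right)} = 0 u = 0$)
$\left(\left(-12\right) \left(-12\right) E{\left(1,3 \right)} + l\right) + n{\left(-100 \right)} = \left(\frac{\left(-12\right) \left(-12\right)}{2 + 1} + 837\right) + 0 = \left(\frac{144}{3} + 837\right) + 0 = \left(144 \cdot \frac{1}{3} + 837\right) + 0 = \left(48 + 837\right) + 0 = 885 + 0 = 885$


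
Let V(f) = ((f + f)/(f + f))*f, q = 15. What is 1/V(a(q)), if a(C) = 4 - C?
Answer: -1/11 ≈ -0.090909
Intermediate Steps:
V(f) = f (V(f) = ((2*f)/((2*f)))*f = ((2*f)*(1/(2*f)))*f = 1*f = f)
1/V(a(q)) = 1/(4 - 1*15) = 1/(4 - 15) = 1/(-11) = -1/11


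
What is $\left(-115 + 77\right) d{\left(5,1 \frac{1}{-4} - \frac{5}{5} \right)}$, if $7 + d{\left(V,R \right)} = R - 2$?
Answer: $\frac{779}{2} \approx 389.5$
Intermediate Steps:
$d{\left(V,R \right)} = -9 + R$ ($d{\left(V,R \right)} = -7 + \left(R - 2\right) = -7 + \left(-2 + R\right) = -9 + R$)
$\left(-115 + 77\right) d{\left(5,1 \frac{1}{-4} - \frac{5}{5} \right)} = \left(-115 + 77\right) \left(-9 + \left(1 \frac{1}{-4} - \frac{5}{5}\right)\right) = - 38 \left(-9 + \left(1 \left(- \frac{1}{4}\right) - 1\right)\right) = - 38 \left(-9 - \frac{5}{4}\right) = \left(-38\right) \left(- \frac{41}{4}\right) = \frac{779}{2}$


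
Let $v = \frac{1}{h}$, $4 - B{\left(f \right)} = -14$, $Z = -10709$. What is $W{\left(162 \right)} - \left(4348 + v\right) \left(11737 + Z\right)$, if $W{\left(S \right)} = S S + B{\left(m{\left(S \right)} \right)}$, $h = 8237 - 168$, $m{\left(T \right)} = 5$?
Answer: $- \frac{35854457286}{8069} \approx -4.4435 \cdot 10^{6}$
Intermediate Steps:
$B{\left(f \right)} = 18$ ($B{\left(f \right)} = 4 - -14 = 4 + 14 = 18$)
$h = 8069$ ($h = 8237 - 168 = 8069$)
$W{\left(S \right)} = 18 + S^{2}$ ($W{\left(S \right)} = S S + 18 = S^{2} + 18 = 18 + S^{2}$)
$v = \frac{1}{8069} \approx 0.00012393$
$W{\left(162 \right)} - \left(4348 + v\right) \left(11737 + Z\right) = \left(18 + 162^{2}\right) - \left(4348 + \frac{1}{8069}\right) \left(11737 - 10709\right) = \left(18 + 26244\right) - \frac{35084013}{8069} \cdot 1028 = 26262 - \frac{36066365364}{8069} = - \frac{35854457286}{8069}$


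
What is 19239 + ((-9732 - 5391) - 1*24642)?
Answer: -20526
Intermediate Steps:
19239 + ((-9732 - 5391) - 1*24642) = 19239 + (-15123 - 24642) = 19239 - 39765 = -20526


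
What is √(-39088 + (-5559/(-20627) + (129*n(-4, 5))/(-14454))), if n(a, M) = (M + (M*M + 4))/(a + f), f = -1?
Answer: 2*I*√603205837131468573255/248452215 ≈ 197.71*I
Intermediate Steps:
n(a, M) = (4 + M + M²)/(-1 + a) (n(a, M) = (M + (M*M + 4))/(a - 1) = (M + (M² + 4))/(-1 + a) = (M + (4 + M²))/(-1 + a) = (4 + M + M²)/(-1 + a))
√(-39088 + (-5559/(-20627) + (129*n(-4, 5))/(-14454))) = √(-39088 + (-5559/(-20627) + (129*((4 + 5 + 5²)/(-1 - 4)))/(-14454))) = √(-39088 + (-5559*(-1/20627) + (129*((4 + 5 + 25)/(-5)))*(-1/14454))) = √(-39088 + (5559/20627 + (129*(-⅕*34))*(-1/14454))) = √(-39088 + (5559/20627 + (129*(-34/5))*(-1/14454))) = √(-39088 + (5559/20627 - 4386/5*(-1/14454))) = √(-39088 + (5559/20627 + 731/12045)) = √(-39088 + 82036492/248452215) = √(-9711418143428/248452215) = 2*I*√603205837131468573255/248452215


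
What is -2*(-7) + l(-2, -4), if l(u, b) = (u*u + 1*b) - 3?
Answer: 11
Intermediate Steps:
l(u, b) = -3 + b + u² (l(u, b) = (u² + b) - 3 = (b + u²) - 3 = -3 + b + u²)
-2*(-7) + l(-2, -4) = -2*(-7) + (-3 - 4 + (-2)²) = 14 + (-3 - 4 + 4) = 14 - 3 = 11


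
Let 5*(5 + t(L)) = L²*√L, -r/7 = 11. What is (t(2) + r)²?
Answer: 168132/25 - 656*√2/5 ≈ 6539.7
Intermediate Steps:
r = -77 (r = -7*11 = -77)
t(L) = -5 + L^(5/2)/5 (t(L) = -5 + (L²*√L)/5 = -5 + L^(5/2)/5)
(t(2) + r)² = ((-5 + 2^(5/2)/5) - 77)² = ((-5 + (4*√2)/5) - 77)² = ((-5 + 4*√2/5) - 77)² = (-82 + 4*√2/5)²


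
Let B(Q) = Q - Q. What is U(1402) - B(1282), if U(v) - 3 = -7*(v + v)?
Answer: -19625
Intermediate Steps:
U(v) = 3 - 14*v (U(v) = 3 - 7*(v + v) = 3 - 14*v)
B(Q) = 0
U(1402) - B(1282) = (3 - 14*1402) - 1*0 = (3 - 19628) + 0 = -19625 + 0 = -19625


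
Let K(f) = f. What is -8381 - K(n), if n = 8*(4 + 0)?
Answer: -8413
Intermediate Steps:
n = 32 (n = 8*4 = 32)
-8381 - K(n) = -8381 - 1*32 = -8381 - 32 = -8413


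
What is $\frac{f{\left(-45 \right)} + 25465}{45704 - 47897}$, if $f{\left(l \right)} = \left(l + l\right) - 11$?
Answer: $- \frac{1492}{129} \approx -11.566$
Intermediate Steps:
$f{\left(l \right)} = -11 + 2 l$ ($f{\left(l \right)} = 2 l - 11 = -11 + 2 l$)
$\frac{f{\left(-45 \right)} + 25465}{45704 - 47897} = \frac{\left(-11 + 2 \left(-45\right)\right) + 25465}{45704 - 47897} = \frac{\left(-11 - 90\right) + 25465}{-2193} = \left(-101 + 25465\right) \left(- \frac{1}{2193}\right) = 25364 \left(- \frac{1}{2193}\right) = - \frac{1492}{129}$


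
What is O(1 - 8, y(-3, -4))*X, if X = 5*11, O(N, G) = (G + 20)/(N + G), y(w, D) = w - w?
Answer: -1100/7 ≈ -157.14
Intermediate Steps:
y(w, D) = 0
O(N, G) = (20 + G)/(G + N)
X = 55
O(1 - 8, y(-3, -4))*X = ((20 + 0)/(0 + (1 - 8)))*55 = (20/(0 - 7))*55 = (20/(-7))*55 = -⅐*20*55 = -20/7*55 = -1100/7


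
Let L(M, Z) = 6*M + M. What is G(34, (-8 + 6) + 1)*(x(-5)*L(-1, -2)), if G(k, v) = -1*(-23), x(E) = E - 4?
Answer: 1449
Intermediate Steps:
x(E) = -4 + E
L(M, Z) = 7*M
G(k, v) = 23
G(34, (-8 + 6) + 1)*(x(-5)*L(-1, -2)) = 23*((-4 - 5)*(7*(-1))) = 23*(-9*(-7)) = 23*63 = 1449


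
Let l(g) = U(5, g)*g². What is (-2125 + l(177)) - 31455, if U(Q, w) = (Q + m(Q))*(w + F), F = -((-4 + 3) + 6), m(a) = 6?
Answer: 59240888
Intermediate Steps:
F = -5 (F = -(-1 + 6) = -1*5 = -5)
U(Q, w) = (-5 + w)*(6 + Q) (U(Q, w) = (Q + 6)*(w - 5) = (6 + Q)*(-5 + w) = (-5 + w)*(6 + Q))
l(g) = g²*(-55 + 11*g) (l(g) = (-30 - 5*5 + 6*g + 5*g)*g² = (-30 - 25 + 6*g + 5*g)*g² = (-55 + 11*g)*g² = g²*(-55 + 11*g))
(-2125 + l(177)) - 31455 = (-2125 + 11*177²*(-5 + 177)) - 31455 = (-2125 + 11*31329*172) - 31455 = (-2125 + 59274468) - 31455 = 59272343 - 31455 = 59240888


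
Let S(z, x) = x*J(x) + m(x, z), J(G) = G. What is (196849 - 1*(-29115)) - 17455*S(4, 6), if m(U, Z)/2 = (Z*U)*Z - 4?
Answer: -3614136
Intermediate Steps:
m(U, Z) = -8 + 2*U*Z**2 (m(U, Z) = 2*((Z*U)*Z - 4) = 2*((U*Z)*Z - 4) = 2*(U*Z**2 - 4) = 2*(-4 + U*Z**2) = -8 + 2*U*Z**2)
S(z, x) = -8 + x**2 + 2*x*z**2 (S(z, x) = x*x + (-8 + 2*x*z**2) = x**2 + (-8 + 2*x*z**2) = -8 + x**2 + 2*x*z**2)
(196849 - 1*(-29115)) - 17455*S(4, 6) = (196849 - 1*(-29115)) - 17455*(-8 + 6**2 + 2*6*4**2) = (196849 + 29115) - 17455*(-8 + 36 + 2*6*16) = 225964 - 17455*(-8 + 36 + 192) = 225964 - 17455*220 = 225964 - 1*3840100 = 225964 - 3840100 = -3614136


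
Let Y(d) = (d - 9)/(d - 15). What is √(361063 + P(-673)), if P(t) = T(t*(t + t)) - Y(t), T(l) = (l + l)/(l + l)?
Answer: 5*√427267522/172 ≈ 600.88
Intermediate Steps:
Y(d) = (-9 + d)/(-15 + d)
T(l) = 1 (T(l) = (2*l)/((2*l)) = (2*l)*(1/(2*l)) = 1)
P(t) = 1 - (-9 + t)/(-15 + t)
√(361063 + P(-673)) = √(361063 - 6/(-15 - 673)) = √(361063 - 6/(-688)) = √(361063 - 6*(-1/688)) = √(361063 + 3/344) = √(124205675/344) = 5*√427267522/172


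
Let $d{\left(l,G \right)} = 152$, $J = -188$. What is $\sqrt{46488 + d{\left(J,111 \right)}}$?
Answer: $4 \sqrt{2915} \approx 215.96$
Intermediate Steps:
$\sqrt{46488 + d{\left(J,111 \right)}} = \sqrt{46488 + 152} = \sqrt{46640} = 4 \sqrt{2915}$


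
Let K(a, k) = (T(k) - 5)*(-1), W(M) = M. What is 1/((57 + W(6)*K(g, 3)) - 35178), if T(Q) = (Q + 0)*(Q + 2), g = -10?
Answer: -1/35181 ≈ -2.8424e-5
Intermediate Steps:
T(Q) = Q*(2 + Q)
K(a, k) = 5 - k*(2 + k) (K(a, k) = (k*(2 + k) - 5)*(-1) = (-5 + k*(2 + k))*(-1) = 5 - k*(2 + k))
1/((57 + W(6)*K(g, 3)) - 35178) = 1/((57 + 6*(5 - 1*3*(2 + 3))) - 35178) = 1/((57 + 6*(5 - 1*3*5)) - 35178) = 1/((57 + 6*(5 - 15)) - 35178) = 1/((57 + 6*(-10)) - 35178) = 1/((57 - 60) - 35178) = 1/(-3 - 35178) = 1/(-35181) = -1/35181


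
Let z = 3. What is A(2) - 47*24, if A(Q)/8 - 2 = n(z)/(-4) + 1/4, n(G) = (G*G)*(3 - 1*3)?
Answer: -1110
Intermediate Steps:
n(G) = 0 (n(G) = G²*(3 - 3) = G²*0 = 0)
A(Q) = 18 (A(Q) = 16 + 8*(0/(-4) + 1/4) = 16 + 8*(0*(-¼) + 1*(¼)) = 16 + 8*(0 + ¼) = 16 + 8*(¼) = 16 + 2 = 18)
A(2) - 47*24 = 18 - 47*24 = 18 - 1128 = -1110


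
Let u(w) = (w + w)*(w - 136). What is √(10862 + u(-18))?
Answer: √16406 ≈ 128.09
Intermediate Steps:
u(w) = 2*w*(-136 + w) (u(w) = (2*w)*(-136 + w) = 2*w*(-136 + w))
√(10862 + u(-18)) = √(10862 + 2*(-18)*(-136 - 18)) = √(10862 + 2*(-18)*(-154)) = √(10862 + 5544) = √16406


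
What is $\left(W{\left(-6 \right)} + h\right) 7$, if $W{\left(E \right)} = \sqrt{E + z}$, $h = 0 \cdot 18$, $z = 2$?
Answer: $14 i \approx 14.0 i$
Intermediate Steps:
$h = 0$
$W{\left(E \right)} = \sqrt{2 + E}$ ($W{\left(E \right)} = \sqrt{E + 2} = \sqrt{2 + E}$)
$\left(W{\left(-6 \right)} + h\right) 7 = \left(\sqrt{2 - 6} + 0\right) 7 = \left(\sqrt{-4} + 0\right) 7 = \left(2 i + 0\right) 7 = 2 i 7 = 14 i$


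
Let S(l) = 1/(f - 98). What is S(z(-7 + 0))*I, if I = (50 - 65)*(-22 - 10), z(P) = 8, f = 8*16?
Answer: 16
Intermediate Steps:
f = 128
S(l) = 1/30 (S(l) = 1/(128 - 98) = 1/30)
I = 480 (I = -15*(-32) = 480)
S(z(-7 + 0))*I = (1/30)*480 = 16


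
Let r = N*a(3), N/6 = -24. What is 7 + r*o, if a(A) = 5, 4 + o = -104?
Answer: 77767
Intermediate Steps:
o = -108 (o = -4 - 104 = -108)
N = -144 (N = 6*(-24) = -144)
r = -720 (r = -144*5 = -720)
7 + r*o = 7 - 720*(-108) = 7 + 77760 = 77767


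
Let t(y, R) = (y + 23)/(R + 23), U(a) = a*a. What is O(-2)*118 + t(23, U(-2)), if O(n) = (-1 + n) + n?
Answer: -15884/27 ≈ -588.30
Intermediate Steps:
U(a) = a²
O(n) = -1 + 2*n
t(y, R) = (23 + y)/(23 + R)
O(-2)*118 + t(23, U(-2)) = (-1 + 2*(-2))*118 + (23 + 23)/(23 + (-2)²) = (-1 - 4)*118 + 46/(23 + 4) = -5*118 + 46/27 = -590 + (1/27)*46 = -590 + 46/27 = -15884/27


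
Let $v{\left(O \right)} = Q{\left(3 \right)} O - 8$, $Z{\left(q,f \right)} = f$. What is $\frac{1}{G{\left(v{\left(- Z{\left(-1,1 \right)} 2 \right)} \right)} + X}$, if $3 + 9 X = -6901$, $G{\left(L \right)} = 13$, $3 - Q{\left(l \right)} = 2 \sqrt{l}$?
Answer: $- \frac{9}{6787} \approx -0.0013261$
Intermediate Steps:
$Q{\left(l \right)} = 3 - 2 \sqrt{l}$
$v{\left(O \right)} = -8 + O \left(3 - 2 \sqrt{3}\right)$ ($v{\left(O \right)} = \left(3 - 2 \sqrt{3}\right) O - 8 = O \left(3 - 2 \sqrt{3}\right) - 8 = -8 + O \left(3 - 2 \sqrt{3}\right)$)
$X = - \frac{6904}{9}$ ($X = - \frac{1}{3} + \frac{1}{9} \left(-6901\right) = - \frac{1}{3} - \frac{6901}{9} = - \frac{6904}{9} \approx -767.11$)
$\frac{1}{G{\left(v{\left(- Z{\left(-1,1 \right)} 2 \right)} \right)} + X} = \frac{1}{13 - \frac{6904}{9}} = \frac{1}{- \frac{6787}{9}} = - \frac{9}{6787}$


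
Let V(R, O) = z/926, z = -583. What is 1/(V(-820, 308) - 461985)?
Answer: -926/427798693 ≈ -2.1646e-6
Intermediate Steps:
V(R, O) = -583/926
1/(V(-820, 308) - 461985) = 1/(-583/926 - 461985) = 1/(-427798693/926) = -926/427798693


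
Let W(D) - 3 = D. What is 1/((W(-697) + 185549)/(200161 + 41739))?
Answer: 48380/36971 ≈ 1.3086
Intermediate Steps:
W(D) = 3 + D
1/((W(-697) + 185549)/(200161 + 41739)) = 1/(((3 - 697) + 185549)/(200161 + 41739)) = 1/((-694 + 185549)/241900) = 1/(184855*(1/241900)) = 1/(36971/48380) = 48380/36971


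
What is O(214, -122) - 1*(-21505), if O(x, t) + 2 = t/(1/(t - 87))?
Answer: 47001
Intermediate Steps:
O(x, t) = -2 + t*(-87 + t) (O(x, t) = -2 + t/(1/(t - 87)) = -2 + t/(1/(-87 + t)) = -2 + t*(-87 + t))
O(214, -122) - 1*(-21505) = (-2 + (-122)² - 87*(-122)) - 1*(-21505) = (-2 + 14884 + 10614) + 21505 = 25496 + 21505 = 47001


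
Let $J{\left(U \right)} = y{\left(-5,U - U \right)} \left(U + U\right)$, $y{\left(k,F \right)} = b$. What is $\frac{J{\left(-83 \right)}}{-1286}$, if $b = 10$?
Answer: $\frac{830}{643} \approx 1.2908$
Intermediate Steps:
$y{\left(k,F \right)} = 10$
$J{\left(U \right)} = 20 U$ ($J{\left(U \right)} = 10 \left(U + U\right) = 10 \cdot 2 U = 20 U$)
$\frac{J{\left(-83 \right)}}{-1286} = \frac{20 \left(-83\right)}{-1286} = \left(-1660\right) \left(- \frac{1}{1286}\right) = \frac{830}{643}$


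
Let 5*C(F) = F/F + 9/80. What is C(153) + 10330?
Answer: 4132089/400 ≈ 10330.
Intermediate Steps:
C(F) = 89/400 (C(F) = (F/F + 9/80)/5 = (1 + 9*(1/80))/5 = (1 + 9/80)/5 = (1/5)*(89/80) = 89/400)
C(153) + 10330 = 89/400 + 10330 = 4132089/400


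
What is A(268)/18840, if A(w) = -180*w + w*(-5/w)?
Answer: -9649/3768 ≈ -2.5608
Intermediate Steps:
A(w) = -5 - 180*w (A(w) = -180*w - 5 = -5 - 180*w)
A(268)/18840 = (-5 - 180*268)/18840 = (-5 - 48240)*(1/18840) = -48245*1/18840 = -9649/3768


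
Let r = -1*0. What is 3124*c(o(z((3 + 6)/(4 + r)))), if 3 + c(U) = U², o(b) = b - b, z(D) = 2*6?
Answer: -9372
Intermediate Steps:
r = 0
z(D) = 12
o(b) = 0
c(U) = -3 + U²
3124*c(o(z((3 + 6)/(4 + r)))) = 3124*(-3 + 0²) = 3124*(-3 + 0) = 3124*(-3) = -9372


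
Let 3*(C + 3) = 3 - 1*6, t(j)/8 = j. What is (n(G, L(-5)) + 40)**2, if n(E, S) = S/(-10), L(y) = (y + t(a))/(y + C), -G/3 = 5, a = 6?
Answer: 13271449/8100 ≈ 1638.5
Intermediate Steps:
t(j) = 8*j
G = -15 (G = -3*5 = -15)
C = -4 (C = -3 + (3 - 1*6)/3 = -3 + (3 - 6)/3 = -3 + (1/3)*(-3) = -3 - 1 = -4)
L(y) = (48 + y)/(-4 + y) (L(y) = (y + 8*6)/(y - 4) = (y + 48)/(-4 + y) = (48 + y)/(-4 + y))
n(E, S) = -S/10 (n(E, S) = S*(-1/10) = -S/10)
(n(G, L(-5)) + 40)**2 = (-(48 - 5)/(10*(-4 - 5)) + 40)**2 = (-43/(10*(-9)) + 40)**2 = (-(-1)*43/90 + 40)**2 = (-1/10*(-43/9) + 40)**2 = (43/90 + 40)**2 = (3643/90)**2 = 13271449/8100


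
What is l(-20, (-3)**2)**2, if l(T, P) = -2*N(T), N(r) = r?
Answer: 1600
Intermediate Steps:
l(T, P) = -2*T
l(-20, (-3)**2)**2 = (-2*(-20))**2 = 40**2 = 1600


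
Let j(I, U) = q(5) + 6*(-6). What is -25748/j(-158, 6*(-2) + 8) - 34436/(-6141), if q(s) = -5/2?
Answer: 318888508/472857 ≈ 674.39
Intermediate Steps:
q(s) = -5/2 (q(s) = -5*½ = -5/2)
j(I, U) = -77/2 (j(I, U) = -5/2 + 6*(-6) = -5/2 - 36 = -77/2)
-25748/j(-158, 6*(-2) + 8) - 34436/(-6141) = -25748/(-77/2) - 34436/(-6141) = -25748*(-2/77) - 34436*(-1/6141) = 51496/77 + 34436/6141 = 318888508/472857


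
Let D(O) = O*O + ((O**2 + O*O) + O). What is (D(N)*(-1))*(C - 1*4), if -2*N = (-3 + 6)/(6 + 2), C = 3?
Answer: -21/256 ≈ -0.082031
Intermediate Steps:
N = -3/16 (N = -(-3 + 6)/(2*(6 + 2)) = -3/(2*8) = -1/2*3/8 = -3/16 ≈ -0.18750)
D(O) = O + 3*O**2 (D(O) = O**2 + ((O**2 + O**2) + O) = O**2 + (2*O**2 + O) = O**2 + (O + 2*O**2) = O + 3*O**2)
(D(N)*(-1))*(C - 1*4) = (-3*(1 + 3*(-3/16))/16*(-1))*(3 - 1*4) = (-3*(1 - 9/16)/16*(-1))*(3 - 4) = (-3/16*7/16*(-1))*(-1) = -21/256*(-1)*(-1) = (21/256)*(-1) = -21/256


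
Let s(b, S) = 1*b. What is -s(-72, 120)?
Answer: 72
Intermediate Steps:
s(b, S) = b
-s(-72, 120) = -1*(-72) = 72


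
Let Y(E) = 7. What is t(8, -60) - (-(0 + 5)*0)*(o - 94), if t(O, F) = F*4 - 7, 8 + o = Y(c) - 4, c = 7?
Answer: -247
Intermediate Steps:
o = -5 (o = -8 + (7 - 4) = -8 + 3 = -5)
t(O, F) = -7 + 4*F (t(O, F) = 4*F - 7 = -7 + 4*F)
t(8, -60) - (-(0 + 5)*0)*(o - 94) = (-7 + 4*(-60)) - (-(0 + 5)*0)*(-5 - 94) = (-7 - 240) - (-5*0)*(-99) = -247 - (-1*0)*(-99) = -247 - 0*(-99) = -247 - 1*0 = -247 + 0 = -247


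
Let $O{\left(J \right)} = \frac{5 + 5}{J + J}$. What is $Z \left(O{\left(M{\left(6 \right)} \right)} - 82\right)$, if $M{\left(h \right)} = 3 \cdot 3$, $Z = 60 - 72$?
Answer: $\frac{2932}{3} \approx 977.33$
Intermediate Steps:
$Z = -12$
$M{\left(h \right)} = 9$
$O{\left(J \right)} = \frac{5}{J}$ ($O{\left(J \right)} = \frac{10}{2 J} = 10 \frac{1}{2 J} = \frac{5}{J}$)
$Z \left(O{\left(M{\left(6 \right)} \right)} - 82\right) = - 12 \left(\frac{5}{9} - 82\right) = \left(-12\right) \left(- \frac{733}{9}\right) = \frac{2932}{3}$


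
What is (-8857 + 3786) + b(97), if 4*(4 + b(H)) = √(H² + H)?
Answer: -5075 + 7*√194/4 ≈ -5050.6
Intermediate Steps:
b(H) = -4 + √(H + H²)/4 (b(H) = -4 + √(H² + H)/4 = -4 + √(H + H²)/4)
(-8857 + 3786) + b(97) = (-8857 + 3786) + (-4 + √(97*(1 + 97))/4) = -5071 + (-4 + √(97*98)/4) = -5071 + (-4 + √9506/4) = -5071 + (-4 + (7*√194)/4) = -5071 + (-4 + 7*√194/4) = -5075 + 7*√194/4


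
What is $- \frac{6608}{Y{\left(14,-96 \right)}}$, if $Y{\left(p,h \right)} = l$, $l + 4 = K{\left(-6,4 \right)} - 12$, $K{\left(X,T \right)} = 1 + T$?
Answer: $\frac{6608}{11} \approx 600.73$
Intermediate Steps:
$l = -11$ ($l = -4 + \left(\left(1 + 4\right) - 12\right) = -4 + \left(5 - 12\right) = -4 - 7 = -11$)
$Y{\left(p,h \right)} = -11$
$- \frac{6608}{Y{\left(14,-96 \right)}} = - \frac{6608}{-11} = \left(-6608\right) \left(- \frac{1}{11}\right) = \frac{6608}{11}$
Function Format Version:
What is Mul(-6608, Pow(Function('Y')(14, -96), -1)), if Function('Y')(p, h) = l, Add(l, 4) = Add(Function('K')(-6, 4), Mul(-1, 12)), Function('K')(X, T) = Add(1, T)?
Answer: Rational(6608, 11) ≈ 600.73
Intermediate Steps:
l = -11 (l = Add(-4, Add(Add(1, 4), Mul(-1, 12))) = Add(-4, Add(5, -12)) = Add(-4, -7) = -11)
Function('Y')(p, h) = -11
Mul(-6608, Pow(Function('Y')(14, -96), -1)) = Mul(-6608, Pow(-11, -1)) = Mul(-6608, Rational(-1, 11)) = Rational(6608, 11)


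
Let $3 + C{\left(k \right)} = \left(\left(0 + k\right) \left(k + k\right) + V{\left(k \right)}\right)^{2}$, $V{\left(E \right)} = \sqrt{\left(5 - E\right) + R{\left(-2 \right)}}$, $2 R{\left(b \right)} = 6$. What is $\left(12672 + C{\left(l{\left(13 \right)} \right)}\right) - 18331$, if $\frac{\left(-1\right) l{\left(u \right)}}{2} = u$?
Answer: $1822276 + 2704 \sqrt{34} \approx 1.838 \cdot 10^{6}$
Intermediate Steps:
$R{\left(b \right)} = 3$ ($R{\left(b \right)} = \frac{1}{2} \cdot 6 = 3$)
$V{\left(E \right)} = \sqrt{8 - E}$ ($V{\left(E \right)} = \sqrt{\left(5 - E\right) + 3} = \sqrt{8 - E}$)
$l{\left(u \right)} = - 2 u$
$C{\left(k \right)} = -3 + \left(\sqrt{8 - k} + 2 k^{2}\right)^{2}$ ($C{\left(k \right)} = -3 + \left(\left(0 + k\right) \left(k + k\right) + \sqrt{8 - k}\right)^{2} = -3 + \left(k 2 k + \sqrt{8 - k}\right)^{2} = -3 + \left(2 k^{2} + \sqrt{8 - k}\right)^{2} = -3 + \left(\sqrt{8 - k} + 2 k^{2}\right)^{2}$)
$\left(12672 + C{\left(l{\left(13 \right)} \right)}\right) - 18331 = \left(12672 - \left(3 - \left(\sqrt{8 - \left(-2\right) 13} + 2 \left(\left(-2\right) 13\right)^{2}\right)^{2}\right)\right) - 18331 = \left(12672 - \left(3 - \left(\sqrt{8 - -26} + 2 \left(-26\right)^{2}\right)^{2}\right)\right) - 18331 = \left(12672 - \left(3 - \left(\sqrt{8 + 26} + 2 \cdot 676\right)^{2}\right)\right) - 18331 = \left(12672 - \left(3 - \left(\sqrt{34} + 1352\right)^{2}\right)\right) - 18331 = \left(12672 - \left(3 - \left(1352 + \sqrt{34}\right)^{2}\right)\right) - 18331 = \left(12669 + \left(1352 + \sqrt{34}\right)^{2}\right) - 18331 = -5662 + \left(1352 + \sqrt{34}\right)^{2}$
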